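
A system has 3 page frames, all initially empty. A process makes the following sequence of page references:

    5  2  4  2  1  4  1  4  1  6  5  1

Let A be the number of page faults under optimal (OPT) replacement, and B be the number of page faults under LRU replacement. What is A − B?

Under OPT: F F F . F . . . . F . . → 5 faults.
Under LRU: F F F . F . . . . F F . → 6 faults.
A − B = 5 − 6 = -1.

-1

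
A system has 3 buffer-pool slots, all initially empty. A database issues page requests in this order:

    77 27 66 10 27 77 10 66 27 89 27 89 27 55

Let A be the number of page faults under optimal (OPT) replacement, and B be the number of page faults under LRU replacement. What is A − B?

Under OPT: F F F F . . . F . F . . . F → 7 faults.
Under LRU: F F F F . F . F F F . . . F → 9 faults.
A − B = 7 − 9 = -2.

-2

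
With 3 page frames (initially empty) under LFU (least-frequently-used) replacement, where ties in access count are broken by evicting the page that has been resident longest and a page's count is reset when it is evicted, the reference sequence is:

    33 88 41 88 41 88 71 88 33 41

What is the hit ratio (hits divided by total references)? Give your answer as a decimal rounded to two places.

0.50

33 → fault, frames [33]
88 → fault, frames [33, 88]
41 → fault, frames [33, 88, 41]
88 → hit
41 → hit
88 → hit
71 → fault, evict 33, frames [88, 41, 71]
88 → hit
33 → fault, evict 71, frames [88, 41, 33]
41 → hit
Hits: 5 of 10 references → 5/10 = 0.5000.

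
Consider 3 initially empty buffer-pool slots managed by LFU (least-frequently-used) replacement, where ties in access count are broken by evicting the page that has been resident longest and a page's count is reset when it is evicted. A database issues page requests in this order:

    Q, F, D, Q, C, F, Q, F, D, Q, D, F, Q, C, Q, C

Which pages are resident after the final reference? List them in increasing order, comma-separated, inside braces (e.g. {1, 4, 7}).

{C, F, Q}

Q: fault, frames [Q]
F: fault, frames [Q, F]
D: fault, frames [Q, F, D]
Q: hit
C: fault, evict F, frames [Q, D, C]
F: fault, evict D, frames [Q, C, F]
Q: hit
F: hit
D: fault, evict C, frames [Q, F, D]
Q: hit
D: hit
F: hit
Q: hit
C: fault, evict D, frames [Q, F, C]
Q: hit
C: hit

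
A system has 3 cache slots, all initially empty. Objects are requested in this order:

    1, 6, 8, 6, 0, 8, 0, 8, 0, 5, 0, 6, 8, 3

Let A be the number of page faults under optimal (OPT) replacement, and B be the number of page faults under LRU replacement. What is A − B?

-1

Under OPT: F F F . F . . . . F . . F F → 7 faults.
Under LRU: F F F . F . . . . F . F F F → 8 faults.
A − B = 7 − 8 = -1.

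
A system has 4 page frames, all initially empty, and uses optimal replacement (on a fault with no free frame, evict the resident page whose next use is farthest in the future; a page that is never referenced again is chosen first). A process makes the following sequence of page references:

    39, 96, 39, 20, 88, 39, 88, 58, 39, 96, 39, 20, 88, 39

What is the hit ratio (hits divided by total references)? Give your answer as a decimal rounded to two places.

0.57

39: miss, frames [39]
96: miss, frames [39, 96]
39: hit
20: miss, frames [39, 96, 20]
88: miss, frames [39, 96, 20, 88]
39: hit
88: hit
58: miss, evict 88, frames [39, 96, 20, 58]
39: hit
96: hit
39: hit
20: hit
88: miss, evict 58, frames [39, 96, 20, 88]
39: hit
Hits: 8 of 14 references → 8/14 = 0.5714.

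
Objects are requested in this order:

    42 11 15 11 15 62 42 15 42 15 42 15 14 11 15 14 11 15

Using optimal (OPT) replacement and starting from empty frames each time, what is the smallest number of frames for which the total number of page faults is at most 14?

f=1: 18 faults
f=2: 9 faults
f=3: 6 faults
f=4: 5 faults
f=5: 5 faults
Smallest f with faults ≤ 14 is 2.

2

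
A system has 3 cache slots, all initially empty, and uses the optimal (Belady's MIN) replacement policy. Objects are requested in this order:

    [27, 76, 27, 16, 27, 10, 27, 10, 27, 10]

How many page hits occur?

6

27: miss, frames (27)
76: miss, frames (27 76)
27: hit
16: miss, frames (27 76 16)
27: hit
10: miss, evict 16, frames (27 76 10)
27: hit
10: hit
27: hit
10: hit
Hits: 6.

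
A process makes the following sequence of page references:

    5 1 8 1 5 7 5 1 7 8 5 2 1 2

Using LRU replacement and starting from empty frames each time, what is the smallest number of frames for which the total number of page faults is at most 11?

2

f=1: 14 faults
f=2: 11 faults
f=3: 8 faults
f=4: 6 faults
f=5: 5 faults
Smallest f with faults ≤ 11 is 2.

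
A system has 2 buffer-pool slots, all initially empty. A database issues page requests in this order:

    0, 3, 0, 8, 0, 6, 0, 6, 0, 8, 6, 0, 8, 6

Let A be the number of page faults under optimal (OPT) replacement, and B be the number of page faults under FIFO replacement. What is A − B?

-1

Under OPT: F F . F . F . . . F . F . F → 7 faults.
Under FIFO: F F . F F F . . . F . F . F → 8 faults.
A − B = 7 − 8 = -1.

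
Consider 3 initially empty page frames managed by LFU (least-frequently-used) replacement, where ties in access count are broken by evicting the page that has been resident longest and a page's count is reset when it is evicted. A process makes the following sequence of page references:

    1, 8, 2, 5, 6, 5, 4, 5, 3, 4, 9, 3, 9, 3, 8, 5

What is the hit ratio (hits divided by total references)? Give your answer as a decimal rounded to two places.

1 -> miss, frames [1]
8 -> miss, frames [1, 8]
2 -> miss, frames [1, 8, 2]
5 -> miss, evict 1, frames [8, 2, 5]
6 -> miss, evict 8, frames [2, 5, 6]
5 -> hit
4 -> miss, evict 2, frames [5, 6, 4]
5 -> hit
3 -> miss, evict 6, frames [5, 4, 3]
4 -> hit
9 -> miss, evict 3, frames [5, 4, 9]
3 -> miss, evict 9, frames [5, 4, 3]
9 -> miss, evict 3, frames [5, 4, 9]
3 -> miss, evict 9, frames [5, 4, 3]
8 -> miss, evict 3, frames [5, 4, 8]
5 -> hit
Hits: 4 of 16 references → 4/16 = 0.2500.

0.25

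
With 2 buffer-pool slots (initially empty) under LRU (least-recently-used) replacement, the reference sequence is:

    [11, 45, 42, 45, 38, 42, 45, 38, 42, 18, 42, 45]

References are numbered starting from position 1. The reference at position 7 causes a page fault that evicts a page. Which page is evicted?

pos 1: 11 → fault, frames {11}
pos 2: 45 → fault, frames {11,45}
pos 3: 42 → fault, evict 11, frames {45,42}
pos 4: 45 → hit
pos 5: 38 → fault, evict 42, frames {45,38}
pos 6: 42 → fault, evict 45, frames {38,42}
pos 7: 45 → fault, evict 38, frames {42,45}
At position 7, page 38 is evicted.

38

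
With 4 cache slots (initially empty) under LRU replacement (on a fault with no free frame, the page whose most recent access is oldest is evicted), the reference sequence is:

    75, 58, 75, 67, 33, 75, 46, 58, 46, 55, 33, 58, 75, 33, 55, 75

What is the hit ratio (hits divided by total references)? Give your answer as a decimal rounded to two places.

0.44

75 -> fault, frames [75]
58 -> fault, frames [75, 58]
75 -> hit
67 -> fault, frames [58, 75, 67]
33 -> fault, frames [58, 75, 67, 33]
75 -> hit
46 -> fault, evict 58, frames [67, 33, 75, 46]
58 -> fault, evict 67, frames [33, 75, 46, 58]
46 -> hit
55 -> fault, evict 33, frames [75, 58, 46, 55]
33 -> fault, evict 75, frames [58, 46, 55, 33]
58 -> hit
75 -> fault, evict 46, frames [55, 33, 58, 75]
33 -> hit
55 -> hit
75 -> hit
Hits: 7 of 16 references → 7/16 = 0.4375.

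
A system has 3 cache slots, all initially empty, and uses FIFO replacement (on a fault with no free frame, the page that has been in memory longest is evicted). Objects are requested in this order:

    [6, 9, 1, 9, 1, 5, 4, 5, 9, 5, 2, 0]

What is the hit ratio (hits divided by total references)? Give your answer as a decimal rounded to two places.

0.33

6 → fault, frames {6}
9 → fault, frames {6,9}
1 → fault, frames {6,9,1}
9 → hit
1 → hit
5 → fault, evict 6, frames {9,1,5}
4 → fault, evict 9, frames {1,5,4}
5 → hit
9 → fault, evict 1, frames {5,4,9}
5 → hit
2 → fault, evict 5, frames {4,9,2}
0 → fault, evict 4, frames {9,2,0}
Hits: 4 of 12 references → 4/12 = 0.3333.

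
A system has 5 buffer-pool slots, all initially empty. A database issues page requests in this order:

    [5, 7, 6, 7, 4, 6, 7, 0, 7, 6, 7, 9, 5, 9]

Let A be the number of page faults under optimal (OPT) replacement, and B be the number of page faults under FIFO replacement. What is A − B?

Under OPT: F F F . F . . F . . . F . . → 6 faults.
Under FIFO: F F F . F . . F . . . F F . → 7 faults.
A − B = 6 − 7 = -1.

-1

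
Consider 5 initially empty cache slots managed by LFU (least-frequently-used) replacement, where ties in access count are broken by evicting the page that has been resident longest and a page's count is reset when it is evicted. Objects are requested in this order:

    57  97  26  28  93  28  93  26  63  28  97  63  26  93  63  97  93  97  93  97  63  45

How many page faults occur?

7

57 → fault, frames [57]
97 → fault, frames [57, 97]
26 → fault, frames [57, 97, 26]
28 → fault, frames [57, 97, 26, 28]
93 → fault, frames [57, 97, 26, 28, 93]
28 → hit
93 → hit
26 → hit
63 → fault, evict 57, frames [97, 26, 28, 93, 63]
28 → hit
97 → hit
63 → hit
26 → hit
93 → hit
63 → hit
97 → hit
93 → hit
97 → hit
93 → hit
97 → hit
63 → hit
45 → fault, evict 26, frames [97, 28, 93, 63, 45]
Page faults: 7.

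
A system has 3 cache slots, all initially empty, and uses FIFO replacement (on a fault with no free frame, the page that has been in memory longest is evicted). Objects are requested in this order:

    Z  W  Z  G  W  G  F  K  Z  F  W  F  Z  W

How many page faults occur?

Z: miss, frames (Z)
W: miss, frames (Z W)
Z: hit
G: miss, frames (Z W G)
W: hit
G: hit
F: miss, evict Z, frames (W G F)
K: miss, evict W, frames (G F K)
Z: miss, evict G, frames (F K Z)
F: hit
W: miss, evict F, frames (K Z W)
F: miss, evict K, frames (Z W F)
Z: hit
W: hit
Page faults: 8.

8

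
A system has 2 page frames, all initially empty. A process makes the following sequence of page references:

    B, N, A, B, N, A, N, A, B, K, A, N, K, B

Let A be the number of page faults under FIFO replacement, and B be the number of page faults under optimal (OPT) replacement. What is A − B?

4

Under FIFO: F F F F F F . . F F F F F F → 12 faults.
Under OPT: F F F . F . . . F F . F . F → 8 faults.
A − B = 12 − 8 = 4.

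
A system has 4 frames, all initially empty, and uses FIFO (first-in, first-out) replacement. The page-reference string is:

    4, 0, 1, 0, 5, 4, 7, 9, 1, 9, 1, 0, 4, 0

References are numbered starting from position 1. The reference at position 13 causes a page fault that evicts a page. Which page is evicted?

5

pos 1: 4 -> miss, frames (4)
pos 2: 0 -> miss, frames (4 0)
pos 3: 1 -> miss, frames (4 0 1)
pos 4: 0 -> hit
pos 5: 5 -> miss, frames (4 0 1 5)
pos 6: 4 -> hit
pos 7: 7 -> miss, evict 4, frames (0 1 5 7)
pos 8: 9 -> miss, evict 0, frames (1 5 7 9)
pos 9: 1 -> hit
pos 10: 9 -> hit
pos 11: 1 -> hit
pos 12: 0 -> miss, evict 1, frames (5 7 9 0)
pos 13: 4 -> miss, evict 5, frames (7 9 0 4)
At position 13, page 5 is evicted.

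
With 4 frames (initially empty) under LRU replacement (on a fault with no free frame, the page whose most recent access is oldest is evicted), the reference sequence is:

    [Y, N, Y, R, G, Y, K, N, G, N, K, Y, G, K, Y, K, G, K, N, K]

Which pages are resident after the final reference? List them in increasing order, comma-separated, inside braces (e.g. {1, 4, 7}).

Y: fault, frames [Y]
N: fault, frames [Y, N]
Y: hit
R: fault, frames [N, Y, R]
G: fault, frames [N, Y, R, G]
Y: hit
K: fault, evict N, frames [R, G, Y, K]
N: fault, evict R, frames [G, Y, K, N]
G: hit
N: hit
K: hit
Y: hit
G: hit
K: hit
Y: hit
K: hit
G: hit
K: hit
N: hit
K: hit

{G, K, N, Y}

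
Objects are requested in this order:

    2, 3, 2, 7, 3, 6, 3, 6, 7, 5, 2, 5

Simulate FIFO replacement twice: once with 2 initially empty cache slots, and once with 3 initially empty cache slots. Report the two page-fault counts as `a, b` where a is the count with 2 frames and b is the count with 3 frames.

2 frames: F F . F . F F . F F F . → 8 faults.
3 frames: F F . F . F . . . F F . → 6 faults.
6 < 8: adding a frame reduced faults, as is typical.

8, 6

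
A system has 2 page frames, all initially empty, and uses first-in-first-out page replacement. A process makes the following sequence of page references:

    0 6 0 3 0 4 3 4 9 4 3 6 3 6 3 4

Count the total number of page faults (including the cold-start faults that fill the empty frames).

0: fault, frames [0]
6: fault, frames [0, 6]
0: hit
3: fault, evict 0, frames [6, 3]
0: fault, evict 6, frames [3, 0]
4: fault, evict 3, frames [0, 4]
3: fault, evict 0, frames [4, 3]
4: hit
9: fault, evict 4, frames [3, 9]
4: fault, evict 3, frames [9, 4]
3: fault, evict 9, frames [4, 3]
6: fault, evict 4, frames [3, 6]
3: hit
6: hit
3: hit
4: fault, evict 3, frames [6, 4]
Page faults: 11.

11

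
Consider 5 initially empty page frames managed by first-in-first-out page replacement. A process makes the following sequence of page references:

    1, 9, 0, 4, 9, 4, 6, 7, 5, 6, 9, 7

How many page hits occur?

4

1: fault, frames [1]
9: fault, frames [1, 9]
0: fault, frames [1, 9, 0]
4: fault, frames [1, 9, 0, 4]
9: hit
4: hit
6: fault, frames [1, 9, 0, 4, 6]
7: fault, evict 1, frames [9, 0, 4, 6, 7]
5: fault, evict 9, frames [0, 4, 6, 7, 5]
6: hit
9: fault, evict 0, frames [4, 6, 7, 5, 9]
7: hit
Hits: 4.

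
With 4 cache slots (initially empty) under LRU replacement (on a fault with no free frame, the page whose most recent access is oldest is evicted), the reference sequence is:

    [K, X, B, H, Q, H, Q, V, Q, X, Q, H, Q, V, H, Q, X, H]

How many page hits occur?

11

K → miss, frames [K]
X → miss, frames [K, X]
B → miss, frames [K, X, B]
H → miss, frames [K, X, B, H]
Q → miss, evict K, frames [X, B, H, Q]
H → hit
Q → hit
V → miss, evict X, frames [B, H, Q, V]
Q → hit
X → miss, evict B, frames [H, V, Q, X]
Q → hit
H → hit
Q → hit
V → hit
H → hit
Q → hit
X → hit
H → hit
Hits: 11.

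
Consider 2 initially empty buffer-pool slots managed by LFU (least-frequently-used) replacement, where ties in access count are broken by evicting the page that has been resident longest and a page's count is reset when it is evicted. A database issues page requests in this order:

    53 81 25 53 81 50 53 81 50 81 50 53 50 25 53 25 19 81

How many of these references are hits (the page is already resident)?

3

53: miss, frames (53)
81: miss, frames (53 81)
25: miss, evict 53, frames (81 25)
53: miss, evict 81, frames (25 53)
81: miss, evict 25, frames (53 81)
50: miss, evict 53, frames (81 50)
53: miss, evict 81, frames (50 53)
81: miss, evict 50, frames (53 81)
50: miss, evict 53, frames (81 50)
81: hit
50: hit
53: miss, evict 81, frames (50 53)
50: hit
25: miss, evict 53, frames (50 25)
53: miss, evict 25, frames (50 53)
25: miss, evict 53, frames (50 25)
19: miss, evict 25, frames (50 19)
81: miss, evict 19, frames (50 81)
Hits: 3.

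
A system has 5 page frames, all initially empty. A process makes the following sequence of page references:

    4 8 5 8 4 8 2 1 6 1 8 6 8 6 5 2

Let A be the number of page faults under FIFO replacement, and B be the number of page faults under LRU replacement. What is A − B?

Under FIFO: F F F . . . F F F . . . . . . . → 6 faults.
Under LRU: F F F . . . F F F . . . . . F . → 7 faults.
A − B = 6 − 7 = -1.

-1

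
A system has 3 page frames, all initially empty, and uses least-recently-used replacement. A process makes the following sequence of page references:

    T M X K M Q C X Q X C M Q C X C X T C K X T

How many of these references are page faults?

T: fault, frames (T)
M: fault, frames (T M)
X: fault, frames (T M X)
K: fault, evict T, frames (M X K)
M: hit
Q: fault, evict X, frames (K M Q)
C: fault, evict K, frames (M Q C)
X: fault, evict M, frames (Q C X)
Q: hit
X: hit
C: hit
M: fault, evict Q, frames (X C M)
Q: fault, evict X, frames (C M Q)
C: hit
X: fault, evict M, frames (Q C X)
C: hit
X: hit
T: fault, evict Q, frames (C X T)
C: hit
K: fault, evict X, frames (T C K)
X: fault, evict T, frames (C K X)
T: fault, evict C, frames (K X T)
Page faults: 14.

14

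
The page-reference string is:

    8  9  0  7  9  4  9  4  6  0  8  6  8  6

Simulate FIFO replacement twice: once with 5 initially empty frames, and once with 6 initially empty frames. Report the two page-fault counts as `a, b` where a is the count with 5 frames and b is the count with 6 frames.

5 frames: F F F F . F . . F . F . . . → 7 faults.
6 frames: F F F F . F . . F . . . . . → 6 faults.
6 < 7: adding a frame reduced faults, as is typical.

7, 6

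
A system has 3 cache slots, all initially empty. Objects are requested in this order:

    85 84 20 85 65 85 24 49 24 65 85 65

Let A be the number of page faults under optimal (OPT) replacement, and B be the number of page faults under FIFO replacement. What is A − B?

-2

Under OPT: F F F . F . F F . . F . → 7 faults.
Under FIFO: F F F . F F F F . F F . → 9 faults.
A − B = 7 − 9 = -2.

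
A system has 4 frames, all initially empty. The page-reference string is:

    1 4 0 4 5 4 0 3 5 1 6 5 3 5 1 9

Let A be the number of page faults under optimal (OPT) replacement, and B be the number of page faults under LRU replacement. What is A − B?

-1

Under OPT: F F F . F . . F . . F . . . . F → 7 faults.
Under LRU: F F F . F . . F . F F . . . . F → 8 faults.
A − B = 7 − 8 = -1.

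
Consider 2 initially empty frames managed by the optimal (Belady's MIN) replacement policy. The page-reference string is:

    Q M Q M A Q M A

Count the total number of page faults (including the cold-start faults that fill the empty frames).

4

Q: fault, frames {Q}
M: fault, frames {Q,M}
Q: hit
M: hit
A: fault, evict M, frames {Q,A}
Q: hit
M: fault, evict Q, frames {A,M}
A: hit
Page faults: 4.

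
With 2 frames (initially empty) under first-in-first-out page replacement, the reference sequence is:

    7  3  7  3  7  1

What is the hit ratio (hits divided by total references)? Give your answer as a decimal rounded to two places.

7 → fault, frames (7)
3 → fault, frames (7 3)
7 → hit
3 → hit
7 → hit
1 → fault, evict 7, frames (3 1)
Hits: 3 of 6 references → 3/6 = 0.5000.

0.50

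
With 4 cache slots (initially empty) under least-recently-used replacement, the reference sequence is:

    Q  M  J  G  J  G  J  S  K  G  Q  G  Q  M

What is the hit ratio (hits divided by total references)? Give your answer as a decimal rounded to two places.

0.43

Q: miss, frames (Q)
M: miss, frames (Q M)
J: miss, frames (Q M J)
G: miss, frames (Q M J G)
J: hit
G: hit
J: hit
S: miss, evict Q, frames (M G J S)
K: miss, evict M, frames (G J S K)
G: hit
Q: miss, evict J, frames (S K G Q)
G: hit
Q: hit
M: miss, evict S, frames (K G Q M)
Hits: 6 of 14 references → 6/14 = 0.4286.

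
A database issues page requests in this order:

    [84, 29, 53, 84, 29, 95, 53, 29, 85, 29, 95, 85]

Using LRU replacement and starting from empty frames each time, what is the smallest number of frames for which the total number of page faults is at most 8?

f=1: 12 faults
f=2: 11 faults
f=3: 7 faults
f=4: 5 faults
f=5: 5 faults
Smallest f with faults ≤ 8 is 3.

3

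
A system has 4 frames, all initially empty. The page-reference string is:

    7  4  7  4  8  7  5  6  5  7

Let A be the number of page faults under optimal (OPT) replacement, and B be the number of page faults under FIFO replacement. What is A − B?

Under OPT: F F . . F . F F . . → 5 faults.
Under FIFO: F F . . F . F F . F → 6 faults.
A − B = 5 − 6 = -1.

-1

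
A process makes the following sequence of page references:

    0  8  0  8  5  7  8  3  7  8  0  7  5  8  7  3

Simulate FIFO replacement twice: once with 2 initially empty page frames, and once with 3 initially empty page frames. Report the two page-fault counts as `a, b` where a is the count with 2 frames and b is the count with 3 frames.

14, 11

2 frames: F F . . F F F F F F F F F F F F → 14 faults.
3 frames: F F . . F F . F . F F F F F . F → 11 faults.
11 < 14: adding a frame reduced faults, as is typical.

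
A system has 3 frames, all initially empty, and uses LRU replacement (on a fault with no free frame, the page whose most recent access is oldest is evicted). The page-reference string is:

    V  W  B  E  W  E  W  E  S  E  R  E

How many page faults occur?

6

V → fault, frames {V}
W → fault, frames {V,W}
B → fault, frames {V,W,B}
E → fault, evict V, frames {W,B,E}
W → hit
E → hit
W → hit
E → hit
S → fault, evict B, frames {W,E,S}
E → hit
R → fault, evict W, frames {S,E,R}
E → hit
Page faults: 6.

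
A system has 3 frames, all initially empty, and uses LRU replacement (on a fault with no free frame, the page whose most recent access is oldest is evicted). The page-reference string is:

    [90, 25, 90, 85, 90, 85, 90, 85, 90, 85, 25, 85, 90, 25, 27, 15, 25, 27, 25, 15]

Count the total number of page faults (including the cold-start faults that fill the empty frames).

5

90: fault, frames (90)
25: fault, frames (90 25)
90: hit
85: fault, frames (25 90 85)
90: hit
85: hit
90: hit
85: hit
90: hit
85: hit
25: hit
85: hit
90: hit
25: hit
27: fault, evict 85, frames (90 25 27)
15: fault, evict 90, frames (25 27 15)
25: hit
27: hit
25: hit
15: hit
Page faults: 5.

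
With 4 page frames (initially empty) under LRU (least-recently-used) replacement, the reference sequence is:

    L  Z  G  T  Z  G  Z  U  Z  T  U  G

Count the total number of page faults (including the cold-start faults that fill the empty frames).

5

L → miss, frames (L)
Z → miss, frames (L Z)
G → miss, frames (L Z G)
T → miss, frames (L Z G T)
Z → hit
G → hit
Z → hit
U → miss, evict L, frames (T G Z U)
Z → hit
T → hit
U → hit
G → hit
Page faults: 5.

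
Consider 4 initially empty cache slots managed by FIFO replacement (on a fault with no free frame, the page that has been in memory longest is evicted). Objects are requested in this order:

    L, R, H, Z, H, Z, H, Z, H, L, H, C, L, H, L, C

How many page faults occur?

L -> miss, frames (L)
R -> miss, frames (L R)
H -> miss, frames (L R H)
Z -> miss, frames (L R H Z)
H -> hit
Z -> hit
H -> hit
Z -> hit
H -> hit
L -> hit
H -> hit
C -> miss, evict L, frames (R H Z C)
L -> miss, evict R, frames (H Z C L)
H -> hit
L -> hit
C -> hit
Page faults: 6.

6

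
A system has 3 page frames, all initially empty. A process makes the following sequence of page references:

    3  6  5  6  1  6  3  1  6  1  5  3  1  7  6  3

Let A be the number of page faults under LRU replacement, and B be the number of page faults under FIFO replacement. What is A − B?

-1

Under LRU: F F F . F . F . . . F F . F F F → 10 faults.
Under FIFO: F F F . F . F . F . F . F F F F → 11 faults.
A − B = 10 − 11 = -1.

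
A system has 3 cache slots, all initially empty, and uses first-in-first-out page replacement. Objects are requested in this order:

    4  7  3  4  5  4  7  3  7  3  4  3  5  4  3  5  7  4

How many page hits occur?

4: fault, frames [4]
7: fault, frames [4, 7]
3: fault, frames [4, 7, 3]
4: hit
5: fault, evict 4, frames [7, 3, 5]
4: fault, evict 7, frames [3, 5, 4]
7: fault, evict 3, frames [5, 4, 7]
3: fault, evict 5, frames [4, 7, 3]
7: hit
3: hit
4: hit
3: hit
5: fault, evict 4, frames [7, 3, 5]
4: fault, evict 7, frames [3, 5, 4]
3: hit
5: hit
7: fault, evict 3, frames [5, 4, 7]
4: hit
Hits: 8.

8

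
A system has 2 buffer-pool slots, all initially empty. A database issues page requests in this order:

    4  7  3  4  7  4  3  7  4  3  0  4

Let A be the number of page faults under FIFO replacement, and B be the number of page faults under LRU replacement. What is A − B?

-3

Under FIFO: F F F F F . F . F . F . → 8 faults.
Under LRU: F F F F F . F F F F F F → 11 faults.
A − B = 8 − 11 = -3.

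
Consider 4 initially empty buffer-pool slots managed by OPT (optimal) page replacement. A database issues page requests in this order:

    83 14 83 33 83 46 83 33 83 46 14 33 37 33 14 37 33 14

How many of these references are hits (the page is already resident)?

83 -> miss, frames {83}
14 -> miss, frames {83,14}
83 -> hit
33 -> miss, frames {83,14,33}
83 -> hit
46 -> miss, frames {83,14,33,46}
83 -> hit
33 -> hit
83 -> hit
46 -> hit
14 -> hit
33 -> hit
37 -> miss, evict 46, frames {83,14,33,37}
33 -> hit
14 -> hit
37 -> hit
33 -> hit
14 -> hit
Hits: 13.

13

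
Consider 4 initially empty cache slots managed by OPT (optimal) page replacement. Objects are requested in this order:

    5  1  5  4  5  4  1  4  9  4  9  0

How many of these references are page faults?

5: fault, frames [5]
1: fault, frames [5, 1]
5: hit
4: fault, frames [5, 1, 4]
5: hit
4: hit
1: hit
4: hit
9: fault, frames [5, 1, 4, 9]
4: hit
9: hit
0: fault, evict 9, frames [5, 1, 4, 0]
Page faults: 5.

5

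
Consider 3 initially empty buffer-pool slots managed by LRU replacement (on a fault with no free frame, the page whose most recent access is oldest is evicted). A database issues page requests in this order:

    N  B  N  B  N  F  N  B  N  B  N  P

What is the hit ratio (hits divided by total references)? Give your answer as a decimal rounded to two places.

0.67

N → miss, frames {N}
B → miss, frames {N,B}
N → hit
B → hit
N → hit
F → miss, frames {B,N,F}
N → hit
B → hit
N → hit
B → hit
N → hit
P → miss, evict F, frames {B,N,P}
Hits: 8 of 12 references → 8/12 = 0.6667.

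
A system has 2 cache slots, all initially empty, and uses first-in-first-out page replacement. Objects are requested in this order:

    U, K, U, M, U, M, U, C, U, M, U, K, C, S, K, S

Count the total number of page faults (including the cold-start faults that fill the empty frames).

11

U: fault, frames {U}
K: fault, frames {U,K}
U: hit
M: fault, evict U, frames {K,M}
U: fault, evict K, frames {M,U}
M: hit
U: hit
C: fault, evict M, frames {U,C}
U: hit
M: fault, evict U, frames {C,M}
U: fault, evict C, frames {M,U}
K: fault, evict M, frames {U,K}
C: fault, evict U, frames {K,C}
S: fault, evict K, frames {C,S}
K: fault, evict C, frames {S,K}
S: hit
Page faults: 11.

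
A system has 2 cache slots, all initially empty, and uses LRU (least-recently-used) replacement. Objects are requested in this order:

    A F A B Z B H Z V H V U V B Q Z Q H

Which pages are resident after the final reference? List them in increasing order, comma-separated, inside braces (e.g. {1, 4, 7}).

A -> miss, frames [A]
F -> miss, frames [A, F]
A -> hit
B -> miss, evict F, frames [A, B]
Z -> miss, evict A, frames [B, Z]
B -> hit
H -> miss, evict Z, frames [B, H]
Z -> miss, evict B, frames [H, Z]
V -> miss, evict H, frames [Z, V]
H -> miss, evict Z, frames [V, H]
V -> hit
U -> miss, evict H, frames [V, U]
V -> hit
B -> miss, evict U, frames [V, B]
Q -> miss, evict V, frames [B, Q]
Z -> miss, evict B, frames [Q, Z]
Q -> hit
H -> miss, evict Z, frames [Q, H]

{H, Q}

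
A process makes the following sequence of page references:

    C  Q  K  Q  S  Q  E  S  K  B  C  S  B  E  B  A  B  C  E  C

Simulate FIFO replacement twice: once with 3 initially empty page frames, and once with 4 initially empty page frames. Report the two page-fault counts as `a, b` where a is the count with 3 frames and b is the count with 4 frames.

3 frames: F F F . F . F . . F F F . F F F . F F . → 13 faults.
4 frames: F F F . F . F . . F F . . . . F . . . . → 8 faults.
8 < 13: adding a frame reduced faults, as is typical.

13, 8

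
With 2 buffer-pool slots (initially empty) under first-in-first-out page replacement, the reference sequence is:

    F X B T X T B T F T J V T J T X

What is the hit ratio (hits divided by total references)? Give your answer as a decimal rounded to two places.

F: fault, frames (F)
X: fault, frames (F X)
B: fault, evict F, frames (X B)
T: fault, evict X, frames (B T)
X: fault, evict B, frames (T X)
T: hit
B: fault, evict T, frames (X B)
T: fault, evict X, frames (B T)
F: fault, evict B, frames (T F)
T: hit
J: fault, evict T, frames (F J)
V: fault, evict F, frames (J V)
T: fault, evict J, frames (V T)
J: fault, evict V, frames (T J)
T: hit
X: fault, evict T, frames (J X)
Hits: 3 of 16 references → 3/16 = 0.1875.

0.19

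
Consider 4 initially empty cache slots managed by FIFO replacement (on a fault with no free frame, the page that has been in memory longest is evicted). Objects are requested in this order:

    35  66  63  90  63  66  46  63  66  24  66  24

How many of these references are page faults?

35 → miss, frames [35]
66 → miss, frames [35, 66]
63 → miss, frames [35, 66, 63]
90 → miss, frames [35, 66, 63, 90]
63 → hit
66 → hit
46 → miss, evict 35, frames [66, 63, 90, 46]
63 → hit
66 → hit
24 → miss, evict 66, frames [63, 90, 46, 24]
66 → miss, evict 63, frames [90, 46, 24, 66]
24 → hit
Page faults: 7.

7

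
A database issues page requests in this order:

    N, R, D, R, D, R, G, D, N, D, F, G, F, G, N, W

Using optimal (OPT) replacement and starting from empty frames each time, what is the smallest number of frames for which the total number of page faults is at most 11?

2

f=1: 16 faults
f=2: 9 faults
f=3: 6 faults
f=4: 6 faults
f=5: 6 faults
f=6: 6 faults
Smallest f with faults ≤ 11 is 2.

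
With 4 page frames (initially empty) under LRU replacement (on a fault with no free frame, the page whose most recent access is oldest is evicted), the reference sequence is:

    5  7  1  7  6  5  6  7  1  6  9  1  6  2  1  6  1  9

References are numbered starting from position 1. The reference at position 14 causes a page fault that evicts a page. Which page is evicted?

pos 1: 5 → miss, frames {5}
pos 2: 7 → miss, frames {5,7}
pos 3: 1 → miss, frames {5,7,1}
pos 4: 7 → hit
pos 5: 6 → miss, frames {5,1,7,6}
pos 6: 5 → hit
pos 7: 6 → hit
pos 8: 7 → hit
pos 9: 1 → hit
pos 10: 6 → hit
pos 11: 9 → miss, evict 5, frames {7,1,6,9}
pos 12: 1 → hit
pos 13: 6 → hit
pos 14: 2 → miss, evict 7, frames {9,1,6,2}
At position 14, page 7 is evicted.

7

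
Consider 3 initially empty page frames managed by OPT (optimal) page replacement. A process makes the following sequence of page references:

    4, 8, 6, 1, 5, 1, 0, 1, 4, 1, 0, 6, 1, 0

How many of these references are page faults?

4 -> miss, frames {4}
8 -> miss, frames {4,8}
6 -> miss, frames {4,8,6}
1 -> miss, evict 8, frames {4,6,1}
5 -> miss, evict 6, frames {4,1,5}
1 -> hit
0 -> miss, evict 5, frames {4,1,0}
1 -> hit
4 -> hit
1 -> hit
0 -> hit
6 -> miss, evict 4, frames {1,0,6}
1 -> hit
0 -> hit
Page faults: 7.

7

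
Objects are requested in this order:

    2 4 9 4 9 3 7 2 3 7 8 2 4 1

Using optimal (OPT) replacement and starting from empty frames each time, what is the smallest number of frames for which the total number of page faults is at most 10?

f=1: 14 faults
f=2: 10 faults
f=3: 8 faults
f=4: 7 faults
f=5: 7 faults
f=6: 7 faults
f=7: 7 faults
Smallest f with faults ≤ 10 is 2.

2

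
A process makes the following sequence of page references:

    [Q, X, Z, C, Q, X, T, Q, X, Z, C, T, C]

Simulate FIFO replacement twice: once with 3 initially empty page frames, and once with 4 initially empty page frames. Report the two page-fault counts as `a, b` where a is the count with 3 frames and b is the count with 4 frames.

9, 10

3 frames: F F F F F F F . . F F . . → 9 faults.
4 frames: F F F F . . F F F F F F . → 10 faults.
10 > 9: adding a frame increased faults — Belady's anomaly.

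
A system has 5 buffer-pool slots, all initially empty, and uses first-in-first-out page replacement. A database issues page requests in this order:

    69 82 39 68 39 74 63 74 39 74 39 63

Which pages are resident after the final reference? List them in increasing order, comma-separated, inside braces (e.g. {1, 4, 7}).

69: miss, frames (69)
82: miss, frames (69 82)
39: miss, frames (69 82 39)
68: miss, frames (69 82 39 68)
39: hit
74: miss, frames (69 82 39 68 74)
63: miss, evict 69, frames (82 39 68 74 63)
74: hit
39: hit
74: hit
39: hit
63: hit

{39, 63, 68, 74, 82}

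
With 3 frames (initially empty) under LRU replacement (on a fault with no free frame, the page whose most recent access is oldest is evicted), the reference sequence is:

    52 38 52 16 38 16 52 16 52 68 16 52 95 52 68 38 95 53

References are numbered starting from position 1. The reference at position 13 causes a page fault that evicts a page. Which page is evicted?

pos 1: 52: miss, frames [52]
pos 2: 38: miss, frames [52, 38]
pos 3: 52: hit
pos 4: 16: miss, frames [38, 52, 16]
pos 5: 38: hit
pos 6: 16: hit
pos 7: 52: hit
pos 8: 16: hit
pos 9: 52: hit
pos 10: 68: miss, evict 38, frames [16, 52, 68]
pos 11: 16: hit
pos 12: 52: hit
pos 13: 95: miss, evict 68, frames [16, 52, 95]
At position 13, page 68 is evicted.

68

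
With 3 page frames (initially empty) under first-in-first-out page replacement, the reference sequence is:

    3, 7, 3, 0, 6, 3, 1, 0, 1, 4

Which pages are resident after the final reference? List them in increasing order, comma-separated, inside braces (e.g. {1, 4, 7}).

{0, 1, 4}

3 -> fault, frames (3)
7 -> fault, frames (3 7)
3 -> hit
0 -> fault, frames (3 7 0)
6 -> fault, evict 3, frames (7 0 6)
3 -> fault, evict 7, frames (0 6 3)
1 -> fault, evict 0, frames (6 3 1)
0 -> fault, evict 6, frames (3 1 0)
1 -> hit
4 -> fault, evict 3, frames (1 0 4)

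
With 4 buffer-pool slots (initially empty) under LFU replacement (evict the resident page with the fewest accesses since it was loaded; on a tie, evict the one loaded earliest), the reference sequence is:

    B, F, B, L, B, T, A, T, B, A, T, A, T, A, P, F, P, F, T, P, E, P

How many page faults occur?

B: miss, frames (B)
F: miss, frames (B F)
B: hit
L: miss, frames (B F L)
B: hit
T: miss, frames (B F L T)
A: miss, evict F, frames (B L T A)
T: hit
B: hit
A: hit
T: hit
A: hit
T: hit
A: hit
P: miss, evict L, frames (B T A P)
F: miss, evict P, frames (B T A F)
P: miss, evict F, frames (B T A P)
F: miss, evict P, frames (B T A F)
T: hit
P: miss, evict F, frames (B T A P)
E: miss, evict P, frames (B T A E)
P: miss, evict E, frames (B T A P)
Page faults: 12.

12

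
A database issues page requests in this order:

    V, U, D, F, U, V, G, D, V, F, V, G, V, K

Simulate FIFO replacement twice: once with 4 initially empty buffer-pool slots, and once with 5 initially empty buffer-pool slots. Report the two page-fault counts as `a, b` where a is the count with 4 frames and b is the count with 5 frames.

7, 6

4 frames: F F F F . . F . F . . . . F → 7 faults.
5 frames: F F F F . . F . . . . . . F → 6 faults.
6 < 7: adding a frame reduced faults, as is typical.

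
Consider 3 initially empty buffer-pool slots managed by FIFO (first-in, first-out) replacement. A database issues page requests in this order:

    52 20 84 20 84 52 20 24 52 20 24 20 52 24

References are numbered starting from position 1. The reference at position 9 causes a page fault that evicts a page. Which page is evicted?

20

pos 1: 52: fault, frames {52}
pos 2: 20: fault, frames {52,20}
pos 3: 84: fault, frames {52,20,84}
pos 4: 20: hit
pos 5: 84: hit
pos 6: 52: hit
pos 7: 20: hit
pos 8: 24: fault, evict 52, frames {20,84,24}
pos 9: 52: fault, evict 20, frames {84,24,52}
At position 9, page 20 is evicted.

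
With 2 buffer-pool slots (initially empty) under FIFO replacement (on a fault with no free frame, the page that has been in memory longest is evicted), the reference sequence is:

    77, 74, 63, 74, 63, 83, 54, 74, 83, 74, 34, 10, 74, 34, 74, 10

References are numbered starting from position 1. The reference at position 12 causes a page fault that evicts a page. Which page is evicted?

pos 1: 77: fault, frames [77]
pos 2: 74: fault, frames [77, 74]
pos 3: 63: fault, evict 77, frames [74, 63]
pos 4: 74: hit
pos 5: 63: hit
pos 6: 83: fault, evict 74, frames [63, 83]
pos 7: 54: fault, evict 63, frames [83, 54]
pos 8: 74: fault, evict 83, frames [54, 74]
pos 9: 83: fault, evict 54, frames [74, 83]
pos 10: 74: hit
pos 11: 34: fault, evict 74, frames [83, 34]
pos 12: 10: fault, evict 83, frames [34, 10]
At position 12, page 83 is evicted.

83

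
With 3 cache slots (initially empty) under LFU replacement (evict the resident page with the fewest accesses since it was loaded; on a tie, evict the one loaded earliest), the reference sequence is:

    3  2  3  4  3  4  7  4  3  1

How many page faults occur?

3: fault, frames {3}
2: fault, frames {3,2}
3: hit
4: fault, frames {3,2,4}
3: hit
4: hit
7: fault, evict 2, frames {3,4,7}
4: hit
3: hit
1: fault, evict 7, frames {3,4,1}
Page faults: 5.

5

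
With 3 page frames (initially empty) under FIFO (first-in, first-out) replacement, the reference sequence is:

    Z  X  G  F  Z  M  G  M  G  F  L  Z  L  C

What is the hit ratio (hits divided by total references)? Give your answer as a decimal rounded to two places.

Z: fault, frames [Z]
X: fault, frames [Z, X]
G: fault, frames [Z, X, G]
F: fault, evict Z, frames [X, G, F]
Z: fault, evict X, frames [G, F, Z]
M: fault, evict G, frames [F, Z, M]
G: fault, evict F, frames [Z, M, G]
M: hit
G: hit
F: fault, evict Z, frames [M, G, F]
L: fault, evict M, frames [G, F, L]
Z: fault, evict G, frames [F, L, Z]
L: hit
C: fault, evict F, frames [L, Z, C]
Hits: 3 of 14 references → 3/14 = 0.2143.

0.21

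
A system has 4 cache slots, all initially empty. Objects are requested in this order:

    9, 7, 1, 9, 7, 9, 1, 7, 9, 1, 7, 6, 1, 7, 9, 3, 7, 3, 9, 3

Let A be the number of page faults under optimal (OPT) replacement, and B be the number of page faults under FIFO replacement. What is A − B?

Under OPT: F F F . . . . . . . . F . . . F . . . . → 5 faults.
Under FIFO: F F F . . . . . . . . F . . . F . . F . → 6 faults.
A − B = 5 − 6 = -1.

-1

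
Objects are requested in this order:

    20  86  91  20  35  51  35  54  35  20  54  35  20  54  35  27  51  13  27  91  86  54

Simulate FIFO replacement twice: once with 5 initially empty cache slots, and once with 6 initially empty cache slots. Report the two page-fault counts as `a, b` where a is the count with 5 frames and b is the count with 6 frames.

5 frames: F F F . F F . F . F . . . . . F . F . F F F → 12 faults.
6 frames: F F F . F F . F . . . . . . . F . F . . F . → 9 faults.
9 < 12: adding a frame reduced faults, as is typical.

12, 9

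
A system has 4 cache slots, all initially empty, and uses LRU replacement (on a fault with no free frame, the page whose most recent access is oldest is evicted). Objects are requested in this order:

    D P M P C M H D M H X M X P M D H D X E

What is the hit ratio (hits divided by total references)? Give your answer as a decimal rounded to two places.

0.40

D: miss, frames [D]
P: miss, frames [D, P]
M: miss, frames [D, P, M]
P: hit
C: miss, frames [D, M, P, C]
M: hit
H: miss, evict D, frames [P, C, M, H]
D: miss, evict P, frames [C, M, H, D]
M: hit
H: hit
X: miss, evict C, frames [D, M, H, X]
M: hit
X: hit
P: miss, evict D, frames [H, M, X, P]
M: hit
D: miss, evict H, frames [X, P, M, D]
H: miss, evict X, frames [P, M, D, H]
D: hit
X: miss, evict P, frames [M, H, D, X]
E: miss, evict M, frames [H, D, X, E]
Hits: 8 of 20 references → 8/20 = 0.4000.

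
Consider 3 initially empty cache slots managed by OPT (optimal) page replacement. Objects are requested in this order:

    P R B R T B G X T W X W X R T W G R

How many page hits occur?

9

P → fault, frames [P]
R → fault, frames [P, R]
B → fault, frames [P, R, B]
R → hit
T → fault, evict P, frames [R, B, T]
B → hit
G → fault, evict B, frames [R, T, G]
X → fault, evict G, frames [R, T, X]
T → hit
W → fault, evict T, frames [R, X, W]
X → hit
W → hit
X → hit
R → hit
T → fault, evict X, frames [R, W, T]
W → hit
G → fault, evict T, frames [R, W, G]
R → hit
Hits: 9.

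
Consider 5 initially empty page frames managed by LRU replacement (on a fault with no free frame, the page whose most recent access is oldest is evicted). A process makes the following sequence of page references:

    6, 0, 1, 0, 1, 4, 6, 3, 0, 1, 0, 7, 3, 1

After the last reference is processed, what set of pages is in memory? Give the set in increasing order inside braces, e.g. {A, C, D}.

6 -> miss, frames (6)
0 -> miss, frames (6 0)
1 -> miss, frames (6 0 1)
0 -> hit
1 -> hit
4 -> miss, frames (6 0 1 4)
6 -> hit
3 -> miss, frames (0 1 4 6 3)
0 -> hit
1 -> hit
0 -> hit
7 -> miss, evict 4, frames (6 3 1 0 7)
3 -> hit
1 -> hit

{0, 1, 3, 6, 7}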